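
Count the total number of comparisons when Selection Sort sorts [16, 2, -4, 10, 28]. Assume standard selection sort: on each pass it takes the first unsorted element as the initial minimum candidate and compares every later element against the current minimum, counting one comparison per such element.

Pass 1: scan indices 1..4 for the minimum = 4 comparison(s); min is -4, place at index 0 -> [-4, 2, 16, 10, 28]
Pass 2: scan indices 2..4 for the minimum = 3 comparison(s); min is 2, place at index 1 -> [-4, 2, 16, 10, 28]
Pass 3: scan indices 3..4 for the minimum = 2 comparison(s); min is 10, place at index 2 -> [-4, 2, 10, 16, 28]
Pass 4: scan indices 4..4 for the minimum = 1 comparison(s); min is 16, place at index 3 -> [-4, 2, 10, 16, 28]
Selection sort always scans the whole unsorted suffix, so the count is (n-1) + (n-2) + ... + 1 = n(n-1)/2 = 5*4/2 = 10 regardless of the input order.
Total comparisons: 4 + 3 + 2 + 1 = 10


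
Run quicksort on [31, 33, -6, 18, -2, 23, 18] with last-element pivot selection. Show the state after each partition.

Partition 1: pivot=18 at index 3 -> [-6, 18, -2, 18, 31, 23, 33]
Partition 2: pivot=-2 at index 1 -> [-6, -2, 18, 18, 31, 23, 33]
Partition 3: pivot=33 at index 6 -> [-6, -2, 18, 18, 31, 23, 33]
Partition 4: pivot=23 at index 4 -> [-6, -2, 18, 18, 23, 31, 33]


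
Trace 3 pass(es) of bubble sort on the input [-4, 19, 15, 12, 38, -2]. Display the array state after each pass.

After pass 1: [-4, 15, 12, 19, -2, 38] (3 swaps)
After pass 2: [-4, 12, 15, -2, 19, 38] (2 swaps)
After pass 3: [-4, 12, -2, 15, 19, 38] (1 swaps)
Total swaps: 6


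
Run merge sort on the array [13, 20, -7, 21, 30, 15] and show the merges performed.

Divide and conquer:
  Merge [20] + [-7] -> [-7, 20]
  Merge [13] + [-7, 20] -> [-7, 13, 20]
  Merge [30] + [15] -> [15, 30]
  Merge [21] + [15, 30] -> [15, 21, 30]
  Merge [-7, 13, 20] + [15, 21, 30] -> [-7, 13, 15, 20, 21, 30]


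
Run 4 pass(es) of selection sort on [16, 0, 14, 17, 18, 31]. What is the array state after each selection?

Pass 1: Select minimum 0 at index 1, swap -> [0, 16, 14, 17, 18, 31]
Pass 2: Select minimum 14 at index 2, swap -> [0, 14, 16, 17, 18, 31]
Pass 3: Select minimum 16 at index 2, swap -> [0, 14, 16, 17, 18, 31]
Pass 4: Select minimum 17 at index 3, swap -> [0, 14, 16, 17, 18, 31]


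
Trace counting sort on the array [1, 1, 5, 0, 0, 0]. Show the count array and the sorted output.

Count array: [3, 2, 0, 0, 0, 1]
(count[i] = number of elements equal to i)
Cumulative count: [3, 5, 5, 5, 5, 6]
Sorted: [0, 0, 0, 1, 1, 5]


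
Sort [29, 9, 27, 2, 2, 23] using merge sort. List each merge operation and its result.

Divide and conquer:
  Merge [9] + [27] -> [9, 27]
  Merge [29] + [9, 27] -> [9, 27, 29]
  Merge [2] + [23] -> [2, 23]
  Merge [2] + [2, 23] -> [2, 2, 23]
  Merge [9, 27, 29] + [2, 2, 23] -> [2, 2, 9, 23, 27, 29]


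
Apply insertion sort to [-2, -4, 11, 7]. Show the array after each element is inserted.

First element -2 is already 'sorted'
Insert -4: shifted 1 elements -> [-4, -2, 11, 7]
Insert 11: shifted 0 elements -> [-4, -2, 11, 7]
Insert 7: shifted 1 elements -> [-4, -2, 7, 11]


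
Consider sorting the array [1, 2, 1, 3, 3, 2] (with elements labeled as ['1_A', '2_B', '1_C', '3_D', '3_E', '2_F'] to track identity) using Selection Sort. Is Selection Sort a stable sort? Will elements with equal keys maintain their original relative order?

Trace Selection Sort on the labeled array (the key is the number; the letter only tracks identity):
  Pass 1: minimum 1_A is already at index 0; no swap -> [1_A, 2_B, 1_C, 3_D, 3_E, 2_F]
  Pass 2: minimum of unsorted part is 1_C at index 2; swap it with 2_B at index 1 -> [1_A, 1_C, 2_B, 3_D, 3_E, 2_F]
  Pass 3: minimum 2_B is already at index 2; no swap -> [1_A, 1_C, 2_B, 3_D, 3_E, 2_F]
  Pass 4: minimum of unsorted part is 2_F at index 5; swap it with 3_D at index 3 -> [1_A, 1_C, 2_B, 2_F, 3_E, 3_D]
  Pass 5: minimum 3_E is already at index 4; no swap -> [1_A, 1_C, 2_B, 2_F, 3_E, 3_D]
Final order: [1_A, 1_C, 2_B, 2_F, 3_E, 3_D]
Equal keys:
  value 1: originally 1_A, 1_C; after sorting 1_A, 1_C -> order preserved
  value 2: originally 2_B, 2_F; after sorting 2_B, 2_F -> order preserved
  value 3: originally 3_D, 3_E; after sorting 3_E, 3_D -> order changed
Equal keys were reordered, so Selection Sort is not stable: the long-range swap that moves the minimum into place can carry an element past an equal key. (One such input is enough; an unstable sort may happen to preserve order on other inputs, but it gives no guarantee.)
Answer: Not stable


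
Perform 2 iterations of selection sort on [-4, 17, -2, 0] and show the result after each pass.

Pass 1: Select minimum -4 at index 0, swap -> [-4, 17, -2, 0]
Pass 2: Select minimum -2 at index 2, swap -> [-4, -2, 17, 0]


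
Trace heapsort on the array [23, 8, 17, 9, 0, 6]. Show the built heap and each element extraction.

Build heap: [23, 9, 17, 8, 0, 6]
Extract 23: [17, 9, 6, 8, 0, 23]
Extract 17: [9, 8, 6, 0, 17, 23]
Extract 9: [8, 0, 6, 9, 17, 23]
Extract 8: [6, 0, 8, 9, 17, 23]
Extract 6: [0, 6, 8, 9, 17, 23]


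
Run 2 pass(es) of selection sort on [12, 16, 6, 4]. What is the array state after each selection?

Pass 1: Select minimum 4 at index 3, swap -> [4, 16, 6, 12]
Pass 2: Select minimum 6 at index 2, swap -> [4, 6, 16, 12]


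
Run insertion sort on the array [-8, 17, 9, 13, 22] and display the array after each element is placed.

First element -8 is already 'sorted'
Insert 17: shifted 0 elements -> [-8, 17, 9, 13, 22]
Insert 9: shifted 1 elements -> [-8, 9, 17, 13, 22]
Insert 13: shifted 1 elements -> [-8, 9, 13, 17, 22]
Insert 22: shifted 0 elements -> [-8, 9, 13, 17, 22]


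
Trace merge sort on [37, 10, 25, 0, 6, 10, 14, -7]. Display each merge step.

Divide and conquer:
  Merge [37] + [10] -> [10, 37]
  Merge [25] + [0] -> [0, 25]
  Merge [10, 37] + [0, 25] -> [0, 10, 25, 37]
  Merge [6] + [10] -> [6, 10]
  Merge [14] + [-7] -> [-7, 14]
  Merge [6, 10] + [-7, 14] -> [-7, 6, 10, 14]
  Merge [0, 10, 25, 37] + [-7, 6, 10, 14] -> [-7, 0, 6, 10, 10, 14, 25, 37]


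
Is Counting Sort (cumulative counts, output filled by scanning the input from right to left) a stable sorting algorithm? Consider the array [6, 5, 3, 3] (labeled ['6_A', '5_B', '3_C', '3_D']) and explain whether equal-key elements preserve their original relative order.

Trace Counting Sort on the labeled array (the key is the number; the letter only tracks identity):
  Counts for values 0..6: [0, 0, 0, 2, 0, 1, 1]
  Cumulative counts: [0, 0, 0, 2, 2, 3, 4]
  Scan right to left: place 3_D at output index 1
  Scan right to left: place 3_C at output index 0
  Scan right to left: place 5_B at output index 2
  Scan right to left: place 6_A at output index 3
  Output: [3_C, 3_D, 5_B, 6_A]
Equal keys:
  value 3: originally 3_C, 3_D; after sorting 3_C, 3_D -> order preserved
All equal keys kept their original relative order. Counting Sort is stable: scanning the input right to left with decreasing cumulative counts places later duplicates at later output positions.
Answer: Stable


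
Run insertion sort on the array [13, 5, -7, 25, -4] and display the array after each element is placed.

First element 13 is already 'sorted'
Insert 5: shifted 1 elements -> [5, 13, -7, 25, -4]
Insert -7: shifted 2 elements -> [-7, 5, 13, 25, -4]
Insert 25: shifted 0 elements -> [-7, 5, 13, 25, -4]
Insert -4: shifted 3 elements -> [-7, -4, 5, 13, 25]


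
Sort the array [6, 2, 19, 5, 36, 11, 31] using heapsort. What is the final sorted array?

Build heap: [36, 6, 31, 5, 2, 11, 19]
Extract 36: [31, 6, 19, 5, 2, 11, 36]
Extract 31: [19, 6, 11, 5, 2, 31, 36]
Extract 19: [11, 6, 2, 5, 19, 31, 36]
Extract 11: [6, 5, 2, 11, 19, 31, 36]
Extract 6: [5, 2, 6, 11, 19, 31, 36]
Extract 5: [2, 5, 6, 11, 19, 31, 36]


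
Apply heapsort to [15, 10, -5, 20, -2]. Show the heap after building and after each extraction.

Build heap: [20, 15, -5, 10, -2]
Extract 20: [15, 10, -5, -2, 20]
Extract 15: [10, -2, -5, 15, 20]
Extract 10: [-2, -5, 10, 15, 20]
Extract -2: [-5, -2, 10, 15, 20]


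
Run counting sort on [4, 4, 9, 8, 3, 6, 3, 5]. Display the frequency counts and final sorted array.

Count array: [0, 0, 0, 2, 2, 1, 1, 0, 1, 1]
(count[i] = number of elements equal to i)
Cumulative count: [0, 0, 0, 2, 4, 5, 6, 6, 7, 8]
Sorted: [3, 3, 4, 4, 5, 6, 8, 9]


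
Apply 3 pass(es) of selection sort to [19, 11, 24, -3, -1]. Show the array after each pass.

Pass 1: Select minimum -3 at index 3, swap -> [-3, 11, 24, 19, -1]
Pass 2: Select minimum -1 at index 4, swap -> [-3, -1, 24, 19, 11]
Pass 3: Select minimum 11 at index 4, swap -> [-3, -1, 11, 19, 24]


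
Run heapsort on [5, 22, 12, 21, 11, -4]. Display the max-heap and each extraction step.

Build heap: [22, 21, 12, 5, 11, -4]
Extract 22: [21, 11, 12, 5, -4, 22]
Extract 21: [12, 11, -4, 5, 21, 22]
Extract 12: [11, 5, -4, 12, 21, 22]
Extract 11: [5, -4, 11, 12, 21, 22]
Extract 5: [-4, 5, 11, 12, 21, 22]


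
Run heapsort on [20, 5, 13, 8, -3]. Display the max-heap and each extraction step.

Build heap: [20, 8, 13, 5, -3]
Extract 20: [13, 8, -3, 5, 20]
Extract 13: [8, 5, -3, 13, 20]
Extract 8: [5, -3, 8, 13, 20]
Extract 5: [-3, 5, 8, 13, 20]


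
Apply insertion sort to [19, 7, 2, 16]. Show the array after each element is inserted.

First element 19 is already 'sorted'
Insert 7: shifted 1 elements -> [7, 19, 2, 16]
Insert 2: shifted 2 elements -> [2, 7, 19, 16]
Insert 16: shifted 1 elements -> [2, 7, 16, 19]


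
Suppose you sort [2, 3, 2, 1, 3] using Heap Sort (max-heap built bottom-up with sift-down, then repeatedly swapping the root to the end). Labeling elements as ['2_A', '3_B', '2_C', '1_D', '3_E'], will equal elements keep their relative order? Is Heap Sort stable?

Trace Heap Sort on the labeled array (the key is the number; the letter only tracks identity):
  Build max-heap: [3_B, 3_E, 2_C, 1_D, 2_A]
  Swap root 3_B to index 4, re-heapify first 4 -> [3_E, 2_A, 2_C, 1_D, 3_B]
  Swap root 3_E to index 3, re-heapify first 3 -> [2_A, 1_D, 2_C, 3_E, 3_B]
  Swap root 2_A to index 2, re-heapify first 2 -> [2_C, 1_D, 2_A, 3_E, 3_B]
  Swap root 2_C to index 1, re-heapify first 1 -> [1_D, 2_C, 2_A, 3_E, 3_B]
Final order: [1_D, 2_C, 2_A, 3_E, 3_B]
Equal keys:
  value 2: originally 2_A, 2_C; after sorting 2_C, 2_A -> order changed
  value 3: originally 3_B, 3_E; after sorting 3_E, 3_B -> order changed
Equal keys were reordered, so Heap Sort is not stable: heap construction and root-to-end swaps move elements without regard to the original order of equal keys. (One such input is enough; an unstable sort may happen to preserve order on other inputs, but it gives no guarantee.)
Answer: Not stable


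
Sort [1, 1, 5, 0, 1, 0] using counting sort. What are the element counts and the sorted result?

Count array: [2, 3, 0, 0, 0, 1]
(count[i] = number of elements equal to i)
Cumulative count: [2, 5, 5, 5, 5, 6]
Sorted: [0, 0, 1, 1, 1, 5]


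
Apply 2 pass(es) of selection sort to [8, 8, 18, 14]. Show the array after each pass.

Pass 1: Select minimum 8 at index 0, swap -> [8, 8, 18, 14]
Pass 2: Select minimum 8 at index 1, swap -> [8, 8, 18, 14]


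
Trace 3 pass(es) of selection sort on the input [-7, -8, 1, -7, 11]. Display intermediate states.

Pass 1: Select minimum -8 at index 1, swap -> [-8, -7, 1, -7, 11]
Pass 2: Select minimum -7 at index 1, swap -> [-8, -7, 1, -7, 11]
Pass 3: Select minimum -7 at index 3, swap -> [-8, -7, -7, 1, 11]


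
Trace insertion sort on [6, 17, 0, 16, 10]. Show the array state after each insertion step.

First element 6 is already 'sorted'
Insert 17: shifted 0 elements -> [6, 17, 0, 16, 10]
Insert 0: shifted 2 elements -> [0, 6, 17, 16, 10]
Insert 16: shifted 1 elements -> [0, 6, 16, 17, 10]
Insert 10: shifted 2 elements -> [0, 6, 10, 16, 17]


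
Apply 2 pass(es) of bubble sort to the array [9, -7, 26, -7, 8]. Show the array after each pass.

After pass 1: [-7, 9, -7, 8, 26] (3 swaps)
After pass 2: [-7, -7, 8, 9, 26] (2 swaps)
Total swaps: 5


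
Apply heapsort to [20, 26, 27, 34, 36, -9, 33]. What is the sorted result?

Build heap: [36, 34, 33, 20, 26, -9, 27]
Extract 36: [34, 27, 33, 20, 26, -9, 36]
Extract 34: [33, 27, -9, 20, 26, 34, 36]
Extract 33: [27, 26, -9, 20, 33, 34, 36]
Extract 27: [26, 20, -9, 27, 33, 34, 36]
Extract 26: [20, -9, 26, 27, 33, 34, 36]
Extract 20: [-9, 20, 26, 27, 33, 34, 36]


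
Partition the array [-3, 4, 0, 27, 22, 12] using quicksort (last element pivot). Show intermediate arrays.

Partition 1: pivot=12 at index 3 -> [-3, 4, 0, 12, 22, 27]
Partition 2: pivot=0 at index 1 -> [-3, 0, 4, 12, 22, 27]
Partition 3: pivot=27 at index 5 -> [-3, 0, 4, 12, 22, 27]


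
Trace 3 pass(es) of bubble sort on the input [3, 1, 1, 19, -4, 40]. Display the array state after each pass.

After pass 1: [1, 1, 3, -4, 19, 40] (3 swaps)
After pass 2: [1, 1, -4, 3, 19, 40] (1 swaps)
After pass 3: [1, -4, 1, 3, 19, 40] (1 swaps)
Total swaps: 5


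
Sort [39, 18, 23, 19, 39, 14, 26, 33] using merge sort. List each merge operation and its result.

Divide and conquer:
  Merge [39] + [18] -> [18, 39]
  Merge [23] + [19] -> [19, 23]
  Merge [18, 39] + [19, 23] -> [18, 19, 23, 39]
  Merge [39] + [14] -> [14, 39]
  Merge [26] + [33] -> [26, 33]
  Merge [14, 39] + [26, 33] -> [14, 26, 33, 39]
  Merge [18, 19, 23, 39] + [14, 26, 33, 39] -> [14, 18, 19, 23, 26, 33, 39, 39]


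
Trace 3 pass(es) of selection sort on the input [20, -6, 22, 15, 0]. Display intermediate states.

Pass 1: Select minimum -6 at index 1, swap -> [-6, 20, 22, 15, 0]
Pass 2: Select minimum 0 at index 4, swap -> [-6, 0, 22, 15, 20]
Pass 3: Select minimum 15 at index 3, swap -> [-6, 0, 15, 22, 20]


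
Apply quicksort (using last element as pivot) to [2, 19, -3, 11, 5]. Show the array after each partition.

Partition 1: pivot=5 at index 2 -> [2, -3, 5, 11, 19]
Partition 2: pivot=-3 at index 0 -> [-3, 2, 5, 11, 19]
Partition 3: pivot=19 at index 4 -> [-3, 2, 5, 11, 19]


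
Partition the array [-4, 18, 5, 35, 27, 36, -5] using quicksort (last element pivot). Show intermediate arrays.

Partition 1: pivot=-5 at index 0 -> [-5, 18, 5, 35, 27, 36, -4]
Partition 2: pivot=-4 at index 1 -> [-5, -4, 5, 35, 27, 36, 18]
Partition 3: pivot=18 at index 3 -> [-5, -4, 5, 18, 27, 36, 35]
Partition 4: pivot=35 at index 5 -> [-5, -4, 5, 18, 27, 35, 36]


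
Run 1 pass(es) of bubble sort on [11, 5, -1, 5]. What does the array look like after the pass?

After pass 1: [5, -1, 5, 11] (3 swaps)
Total swaps: 3


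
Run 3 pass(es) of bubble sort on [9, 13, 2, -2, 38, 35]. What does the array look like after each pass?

After pass 1: [9, 2, -2, 13, 35, 38] (3 swaps)
After pass 2: [2, -2, 9, 13, 35, 38] (2 swaps)
After pass 3: [-2, 2, 9, 13, 35, 38] (1 swaps)
Total swaps: 6


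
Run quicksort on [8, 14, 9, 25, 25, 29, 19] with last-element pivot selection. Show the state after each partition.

Partition 1: pivot=19 at index 3 -> [8, 14, 9, 19, 25, 29, 25]
Partition 2: pivot=9 at index 1 -> [8, 9, 14, 19, 25, 29, 25]
Partition 3: pivot=25 at index 5 -> [8, 9, 14, 19, 25, 25, 29]


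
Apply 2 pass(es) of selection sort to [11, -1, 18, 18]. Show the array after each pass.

Pass 1: Select minimum -1 at index 1, swap -> [-1, 11, 18, 18]
Pass 2: Select minimum 11 at index 1, swap -> [-1, 11, 18, 18]


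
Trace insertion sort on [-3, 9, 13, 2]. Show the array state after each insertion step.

First element -3 is already 'sorted'
Insert 9: shifted 0 elements -> [-3, 9, 13, 2]
Insert 13: shifted 0 elements -> [-3, 9, 13, 2]
Insert 2: shifted 2 elements -> [-3, 2, 9, 13]


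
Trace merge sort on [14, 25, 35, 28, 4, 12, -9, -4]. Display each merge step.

Divide and conquer:
  Merge [14] + [25] -> [14, 25]
  Merge [35] + [28] -> [28, 35]
  Merge [14, 25] + [28, 35] -> [14, 25, 28, 35]
  Merge [4] + [12] -> [4, 12]
  Merge [-9] + [-4] -> [-9, -4]
  Merge [4, 12] + [-9, -4] -> [-9, -4, 4, 12]
  Merge [14, 25, 28, 35] + [-9, -4, 4, 12] -> [-9, -4, 4, 12, 14, 25, 28, 35]


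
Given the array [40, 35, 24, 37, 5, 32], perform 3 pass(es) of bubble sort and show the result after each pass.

After pass 1: [35, 24, 37, 5, 32, 40] (5 swaps)
After pass 2: [24, 35, 5, 32, 37, 40] (3 swaps)
After pass 3: [24, 5, 32, 35, 37, 40] (2 swaps)
Total swaps: 10


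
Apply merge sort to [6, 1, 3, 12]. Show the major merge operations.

Divide and conquer:
  Merge [6] + [1] -> [1, 6]
  Merge [3] + [12] -> [3, 12]
  Merge [1, 6] + [3, 12] -> [1, 3, 6, 12]


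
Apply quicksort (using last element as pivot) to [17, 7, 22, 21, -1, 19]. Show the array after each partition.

Partition 1: pivot=19 at index 3 -> [17, 7, -1, 19, 22, 21]
Partition 2: pivot=-1 at index 0 -> [-1, 7, 17, 19, 22, 21]
Partition 3: pivot=17 at index 2 -> [-1, 7, 17, 19, 22, 21]
Partition 4: pivot=21 at index 4 -> [-1, 7, 17, 19, 21, 22]


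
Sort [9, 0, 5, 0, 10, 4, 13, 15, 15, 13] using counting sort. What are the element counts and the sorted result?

Count array: [2, 0, 0, 0, 1, 1, 0, 0, 0, 1, 1, 0, 0, 2, 0, 2]
(count[i] = number of elements equal to i)
Cumulative count: [2, 2, 2, 2, 3, 4, 4, 4, 4, 5, 6, 6, 6, 8, 8, 10]
Sorted: [0, 0, 4, 5, 9, 10, 13, 13, 15, 15]


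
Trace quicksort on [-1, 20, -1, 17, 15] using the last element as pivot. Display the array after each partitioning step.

Partition 1: pivot=15 at index 2 -> [-1, -1, 15, 17, 20]
Partition 2: pivot=-1 at index 1 -> [-1, -1, 15, 17, 20]
Partition 3: pivot=20 at index 4 -> [-1, -1, 15, 17, 20]


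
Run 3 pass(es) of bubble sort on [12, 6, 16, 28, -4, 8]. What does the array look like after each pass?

After pass 1: [6, 12, 16, -4, 8, 28] (3 swaps)
After pass 2: [6, 12, -4, 8, 16, 28] (2 swaps)
After pass 3: [6, -4, 8, 12, 16, 28] (2 swaps)
Total swaps: 7


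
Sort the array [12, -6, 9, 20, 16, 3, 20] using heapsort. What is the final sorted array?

Build heap: [20, 16, 20, -6, 12, 3, 9]
Extract 20: [20, 16, 9, -6, 12, 3, 20]
Extract 20: [16, 12, 9, -6, 3, 20, 20]
Extract 16: [12, 3, 9, -6, 16, 20, 20]
Extract 12: [9, 3, -6, 12, 16, 20, 20]
Extract 9: [3, -6, 9, 12, 16, 20, 20]
Extract 3: [-6, 3, 9, 12, 16, 20, 20]


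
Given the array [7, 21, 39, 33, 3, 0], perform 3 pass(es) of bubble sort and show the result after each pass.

After pass 1: [7, 21, 33, 3, 0, 39] (3 swaps)
After pass 2: [7, 21, 3, 0, 33, 39] (2 swaps)
After pass 3: [7, 3, 0, 21, 33, 39] (2 swaps)
Total swaps: 7


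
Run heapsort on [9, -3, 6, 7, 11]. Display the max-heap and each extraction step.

Build heap: [11, 9, 6, 7, -3]
Extract 11: [9, 7, 6, -3, 11]
Extract 9: [7, -3, 6, 9, 11]
Extract 7: [6, -3, 7, 9, 11]
Extract 6: [-3, 6, 7, 9, 11]


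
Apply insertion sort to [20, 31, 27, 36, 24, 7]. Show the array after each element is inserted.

First element 20 is already 'sorted'
Insert 31: shifted 0 elements -> [20, 31, 27, 36, 24, 7]
Insert 27: shifted 1 elements -> [20, 27, 31, 36, 24, 7]
Insert 36: shifted 0 elements -> [20, 27, 31, 36, 24, 7]
Insert 24: shifted 3 elements -> [20, 24, 27, 31, 36, 7]
Insert 7: shifted 5 elements -> [7, 20, 24, 27, 31, 36]


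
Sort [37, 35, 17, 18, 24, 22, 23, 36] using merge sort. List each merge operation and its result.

Divide and conquer:
  Merge [37] + [35] -> [35, 37]
  Merge [17] + [18] -> [17, 18]
  Merge [35, 37] + [17, 18] -> [17, 18, 35, 37]
  Merge [24] + [22] -> [22, 24]
  Merge [23] + [36] -> [23, 36]
  Merge [22, 24] + [23, 36] -> [22, 23, 24, 36]
  Merge [17, 18, 35, 37] + [22, 23, 24, 36] -> [17, 18, 22, 23, 24, 35, 36, 37]


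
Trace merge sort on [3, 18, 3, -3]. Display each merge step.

Divide and conquer:
  Merge [3] + [18] -> [3, 18]
  Merge [3] + [-3] -> [-3, 3]
  Merge [3, 18] + [-3, 3] -> [-3, 3, 3, 18]


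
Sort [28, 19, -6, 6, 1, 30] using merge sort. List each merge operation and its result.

Divide and conquer:
  Merge [19] + [-6] -> [-6, 19]
  Merge [28] + [-6, 19] -> [-6, 19, 28]
  Merge [1] + [30] -> [1, 30]
  Merge [6] + [1, 30] -> [1, 6, 30]
  Merge [-6, 19, 28] + [1, 6, 30] -> [-6, 1, 6, 19, 28, 30]


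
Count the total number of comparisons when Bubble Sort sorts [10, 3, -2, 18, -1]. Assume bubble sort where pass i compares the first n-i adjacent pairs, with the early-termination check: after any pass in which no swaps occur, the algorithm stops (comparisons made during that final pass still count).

Pass 1: compare adjacent pairs (0,1)..(3,4) = 4 comparison(s), 3 swap(s) -> [3, -2, 10, -1, 18]
Pass 2: compare adjacent pairs (0,1)..(2,3) = 3 comparison(s), 2 swap(s) -> [-2, 3, -1, 10, 18]
Pass 3: compare adjacent pairs (0,1)..(1,2) = 2 comparison(s), 1 swap(s) -> [-2, -1, 3, 10, 18]
Pass 4: compare adjacent pairs (0,1)..(0,1) = 1 comparison(s), 0 swap(s) -> [-2, -1, 3, 10, 18]
No swaps in this pass, so bubble sort stops here.
Total comparisons: 4 + 3 + 2 + 1 = 10


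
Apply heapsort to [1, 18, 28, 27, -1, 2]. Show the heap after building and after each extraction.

Build heap: [28, 27, 2, 18, -1, 1]
Extract 28: [27, 18, 2, 1, -1, 28]
Extract 27: [18, 1, 2, -1, 27, 28]
Extract 18: [2, 1, -1, 18, 27, 28]
Extract 2: [1, -1, 2, 18, 27, 28]
Extract 1: [-1, 1, 2, 18, 27, 28]


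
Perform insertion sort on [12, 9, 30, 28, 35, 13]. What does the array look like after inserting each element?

First element 12 is already 'sorted'
Insert 9: shifted 1 elements -> [9, 12, 30, 28, 35, 13]
Insert 30: shifted 0 elements -> [9, 12, 30, 28, 35, 13]
Insert 28: shifted 1 elements -> [9, 12, 28, 30, 35, 13]
Insert 35: shifted 0 elements -> [9, 12, 28, 30, 35, 13]
Insert 13: shifted 3 elements -> [9, 12, 13, 28, 30, 35]


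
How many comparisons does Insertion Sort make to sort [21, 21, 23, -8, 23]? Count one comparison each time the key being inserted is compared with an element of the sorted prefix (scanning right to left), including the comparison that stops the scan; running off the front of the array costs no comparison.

Insert 21: 21 <= 21 (stop) = 1 comparison(s) -> [21, 21, 23, -8, 23]
Insert 23: 21 <= 23 (stop) = 1 comparison(s) -> [21, 21, 23, -8, 23]
Insert -8: 23 > -8 (shift), 21 > -8 (shift), 21 > -8 (shift), reached front = 3 comparison(s) -> [-8, 21, 21, 23, 23]
Insert 23: 23 <= 23 (stop) = 1 comparison(s) -> [-8, 21, 21, 23, 23]
Total comparisons: 1 + 1 + 3 + 1 = 6


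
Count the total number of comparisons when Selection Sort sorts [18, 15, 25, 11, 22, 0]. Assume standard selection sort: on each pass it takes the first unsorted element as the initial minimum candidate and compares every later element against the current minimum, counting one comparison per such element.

Pass 1: scan indices 1..5 for the minimum = 5 comparison(s); min is 0, place at index 0 -> [0, 15, 25, 11, 22, 18]
Pass 2: scan indices 2..5 for the minimum = 4 comparison(s); min is 11, place at index 1 -> [0, 11, 25, 15, 22, 18]
Pass 3: scan indices 3..5 for the minimum = 3 comparison(s); min is 15, place at index 2 -> [0, 11, 15, 25, 22, 18]
Pass 4: scan indices 4..5 for the minimum = 2 comparison(s); min is 18, place at index 3 -> [0, 11, 15, 18, 22, 25]
Pass 5: scan indices 5..5 for the minimum = 1 comparison(s); min is 22, place at index 4 -> [0, 11, 15, 18, 22, 25]
Selection sort always scans the whole unsorted suffix, so the count is (n-1) + (n-2) + ... + 1 = n(n-1)/2 = 6*5/2 = 15 regardless of the input order.
Total comparisons: 5 + 4 + 3 + 2 + 1 = 15


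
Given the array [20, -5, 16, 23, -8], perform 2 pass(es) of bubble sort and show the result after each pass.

After pass 1: [-5, 16, 20, -8, 23] (3 swaps)
After pass 2: [-5, 16, -8, 20, 23] (1 swaps)
Total swaps: 4


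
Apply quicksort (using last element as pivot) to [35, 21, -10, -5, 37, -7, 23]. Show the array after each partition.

Partition 1: pivot=23 at index 4 -> [21, -10, -5, -7, 23, 35, 37]
Partition 2: pivot=-7 at index 1 -> [-10, -7, -5, 21, 23, 35, 37]
Partition 3: pivot=21 at index 3 -> [-10, -7, -5, 21, 23, 35, 37]
Partition 4: pivot=37 at index 6 -> [-10, -7, -5, 21, 23, 35, 37]


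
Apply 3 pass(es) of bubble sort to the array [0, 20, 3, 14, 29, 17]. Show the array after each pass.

After pass 1: [0, 3, 14, 20, 17, 29] (3 swaps)
After pass 2: [0, 3, 14, 17, 20, 29] (1 swaps)
After pass 3: [0, 3, 14, 17, 20, 29] (0 swaps)
Total swaps: 4


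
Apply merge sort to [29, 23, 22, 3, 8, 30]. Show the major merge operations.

Divide and conquer:
  Merge [23] + [22] -> [22, 23]
  Merge [29] + [22, 23] -> [22, 23, 29]
  Merge [8] + [30] -> [8, 30]
  Merge [3] + [8, 30] -> [3, 8, 30]
  Merge [22, 23, 29] + [3, 8, 30] -> [3, 8, 22, 23, 29, 30]


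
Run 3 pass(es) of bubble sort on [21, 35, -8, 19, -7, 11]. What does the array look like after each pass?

After pass 1: [21, -8, 19, -7, 11, 35] (4 swaps)
After pass 2: [-8, 19, -7, 11, 21, 35] (4 swaps)
After pass 3: [-8, -7, 11, 19, 21, 35] (2 swaps)
Total swaps: 10


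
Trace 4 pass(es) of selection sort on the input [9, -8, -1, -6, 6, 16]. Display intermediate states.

Pass 1: Select minimum -8 at index 1, swap -> [-8, 9, -1, -6, 6, 16]
Pass 2: Select minimum -6 at index 3, swap -> [-8, -6, -1, 9, 6, 16]
Pass 3: Select minimum -1 at index 2, swap -> [-8, -6, -1, 9, 6, 16]
Pass 4: Select minimum 6 at index 4, swap -> [-8, -6, -1, 6, 9, 16]


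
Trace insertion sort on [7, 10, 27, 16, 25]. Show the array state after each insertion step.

First element 7 is already 'sorted'
Insert 10: shifted 0 elements -> [7, 10, 27, 16, 25]
Insert 27: shifted 0 elements -> [7, 10, 27, 16, 25]
Insert 16: shifted 1 elements -> [7, 10, 16, 27, 25]
Insert 25: shifted 1 elements -> [7, 10, 16, 25, 27]


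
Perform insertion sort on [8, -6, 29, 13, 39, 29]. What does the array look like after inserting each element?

First element 8 is already 'sorted'
Insert -6: shifted 1 elements -> [-6, 8, 29, 13, 39, 29]
Insert 29: shifted 0 elements -> [-6, 8, 29, 13, 39, 29]
Insert 13: shifted 1 elements -> [-6, 8, 13, 29, 39, 29]
Insert 39: shifted 0 elements -> [-6, 8, 13, 29, 39, 29]
Insert 29: shifted 1 elements -> [-6, 8, 13, 29, 29, 39]


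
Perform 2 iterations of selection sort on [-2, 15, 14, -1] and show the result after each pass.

Pass 1: Select minimum -2 at index 0, swap -> [-2, 15, 14, -1]
Pass 2: Select minimum -1 at index 3, swap -> [-2, -1, 14, 15]


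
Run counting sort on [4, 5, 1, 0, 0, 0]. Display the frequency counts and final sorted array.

Count array: [3, 1, 0, 0, 1, 1]
(count[i] = number of elements equal to i)
Cumulative count: [3, 4, 4, 4, 5, 6]
Sorted: [0, 0, 0, 1, 4, 5]


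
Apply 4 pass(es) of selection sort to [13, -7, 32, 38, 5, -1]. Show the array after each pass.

Pass 1: Select minimum -7 at index 1, swap -> [-7, 13, 32, 38, 5, -1]
Pass 2: Select minimum -1 at index 5, swap -> [-7, -1, 32, 38, 5, 13]
Pass 3: Select minimum 5 at index 4, swap -> [-7, -1, 5, 38, 32, 13]
Pass 4: Select minimum 13 at index 5, swap -> [-7, -1, 5, 13, 32, 38]


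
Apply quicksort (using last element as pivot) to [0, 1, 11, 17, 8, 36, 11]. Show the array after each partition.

Partition 1: pivot=11 at index 4 -> [0, 1, 11, 8, 11, 36, 17]
Partition 2: pivot=8 at index 2 -> [0, 1, 8, 11, 11, 36, 17]
Partition 3: pivot=1 at index 1 -> [0, 1, 8, 11, 11, 36, 17]
Partition 4: pivot=17 at index 5 -> [0, 1, 8, 11, 11, 17, 36]


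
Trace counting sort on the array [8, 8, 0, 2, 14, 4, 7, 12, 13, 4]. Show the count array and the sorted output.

Count array: [1, 0, 1, 0, 2, 0, 0, 1, 2, 0, 0, 0, 1, 1, 1]
(count[i] = number of elements equal to i)
Cumulative count: [1, 1, 2, 2, 4, 4, 4, 5, 7, 7, 7, 7, 8, 9, 10]
Sorted: [0, 2, 4, 4, 7, 8, 8, 12, 13, 14]


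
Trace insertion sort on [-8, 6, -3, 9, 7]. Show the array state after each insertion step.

First element -8 is already 'sorted'
Insert 6: shifted 0 elements -> [-8, 6, -3, 9, 7]
Insert -3: shifted 1 elements -> [-8, -3, 6, 9, 7]
Insert 9: shifted 0 elements -> [-8, -3, 6, 9, 7]
Insert 7: shifted 1 elements -> [-8, -3, 6, 7, 9]


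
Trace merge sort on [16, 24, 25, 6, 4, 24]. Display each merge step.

Divide and conquer:
  Merge [24] + [25] -> [24, 25]
  Merge [16] + [24, 25] -> [16, 24, 25]
  Merge [4] + [24] -> [4, 24]
  Merge [6] + [4, 24] -> [4, 6, 24]
  Merge [16, 24, 25] + [4, 6, 24] -> [4, 6, 16, 24, 24, 25]


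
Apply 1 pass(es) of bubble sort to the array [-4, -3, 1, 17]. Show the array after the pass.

After pass 1: [-4, -3, 1, 17] (0 swaps)
Total swaps: 0


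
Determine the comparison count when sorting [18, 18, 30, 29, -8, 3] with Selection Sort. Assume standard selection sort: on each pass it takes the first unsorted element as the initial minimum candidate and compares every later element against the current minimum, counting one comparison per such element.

Pass 1: scan indices 1..5 for the minimum = 5 comparison(s); min is -8, place at index 0 -> [-8, 18, 30, 29, 18, 3]
Pass 2: scan indices 2..5 for the minimum = 4 comparison(s); min is 3, place at index 1 -> [-8, 3, 30, 29, 18, 18]
Pass 3: scan indices 3..5 for the minimum = 3 comparison(s); min is 18, place at index 2 -> [-8, 3, 18, 29, 30, 18]
Pass 4: scan indices 4..5 for the minimum = 2 comparison(s); min is 18, place at index 3 -> [-8, 3, 18, 18, 30, 29]
Pass 5: scan indices 5..5 for the minimum = 1 comparison(s); min is 29, place at index 4 -> [-8, 3, 18, 18, 29, 30]
Selection sort always scans the whole unsorted suffix, so the count is (n-1) + (n-2) + ... + 1 = n(n-1)/2 = 6*5/2 = 15 regardless of the input order.
Total comparisons: 5 + 4 + 3 + 2 + 1 = 15


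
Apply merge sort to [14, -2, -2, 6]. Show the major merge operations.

Divide and conquer:
  Merge [14] + [-2] -> [-2, 14]
  Merge [-2] + [6] -> [-2, 6]
  Merge [-2, 14] + [-2, 6] -> [-2, -2, 6, 14]


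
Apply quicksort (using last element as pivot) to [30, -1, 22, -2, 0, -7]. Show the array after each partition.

Partition 1: pivot=-7 at index 0 -> [-7, -1, 22, -2, 0, 30]
Partition 2: pivot=30 at index 5 -> [-7, -1, 22, -2, 0, 30]
Partition 3: pivot=0 at index 3 -> [-7, -1, -2, 0, 22, 30]
Partition 4: pivot=-2 at index 1 -> [-7, -2, -1, 0, 22, 30]


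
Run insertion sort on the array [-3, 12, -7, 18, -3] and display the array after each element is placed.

First element -3 is already 'sorted'
Insert 12: shifted 0 elements -> [-3, 12, -7, 18, -3]
Insert -7: shifted 2 elements -> [-7, -3, 12, 18, -3]
Insert 18: shifted 0 elements -> [-7, -3, 12, 18, -3]
Insert -3: shifted 2 elements -> [-7, -3, -3, 12, 18]


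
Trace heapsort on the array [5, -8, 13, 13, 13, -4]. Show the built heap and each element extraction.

Build heap: [13, 13, 13, -8, 5, -4]
Extract 13: [13, 5, 13, -8, -4, 13]
Extract 13: [13, 5, -4, -8, 13, 13]
Extract 13: [5, -8, -4, 13, 13, 13]
Extract 5: [-4, -8, 5, 13, 13, 13]
Extract -4: [-8, -4, 5, 13, 13, 13]


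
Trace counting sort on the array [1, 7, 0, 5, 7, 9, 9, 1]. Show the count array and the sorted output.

Count array: [1, 2, 0, 0, 0, 1, 0, 2, 0, 2]
(count[i] = number of elements equal to i)
Cumulative count: [1, 3, 3, 3, 3, 4, 4, 6, 6, 8]
Sorted: [0, 1, 1, 5, 7, 7, 9, 9]


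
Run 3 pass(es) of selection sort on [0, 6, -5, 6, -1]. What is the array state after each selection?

Pass 1: Select minimum -5 at index 2, swap -> [-5, 6, 0, 6, -1]
Pass 2: Select minimum -1 at index 4, swap -> [-5, -1, 0, 6, 6]
Pass 3: Select minimum 0 at index 2, swap -> [-5, -1, 0, 6, 6]


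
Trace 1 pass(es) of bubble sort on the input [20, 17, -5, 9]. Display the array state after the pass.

After pass 1: [17, -5, 9, 20] (3 swaps)
Total swaps: 3


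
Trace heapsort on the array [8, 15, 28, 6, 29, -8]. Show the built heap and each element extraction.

Build heap: [29, 15, 28, 6, 8, -8]
Extract 29: [28, 15, -8, 6, 8, 29]
Extract 28: [15, 8, -8, 6, 28, 29]
Extract 15: [8, 6, -8, 15, 28, 29]
Extract 8: [6, -8, 8, 15, 28, 29]
Extract 6: [-8, 6, 8, 15, 28, 29]


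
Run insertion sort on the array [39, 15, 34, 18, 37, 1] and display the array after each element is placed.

First element 39 is already 'sorted'
Insert 15: shifted 1 elements -> [15, 39, 34, 18, 37, 1]
Insert 34: shifted 1 elements -> [15, 34, 39, 18, 37, 1]
Insert 18: shifted 2 elements -> [15, 18, 34, 39, 37, 1]
Insert 37: shifted 1 elements -> [15, 18, 34, 37, 39, 1]
Insert 1: shifted 5 elements -> [1, 15, 18, 34, 37, 39]


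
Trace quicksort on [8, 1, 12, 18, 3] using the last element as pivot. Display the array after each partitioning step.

Partition 1: pivot=3 at index 1 -> [1, 3, 12, 18, 8]
Partition 2: pivot=8 at index 2 -> [1, 3, 8, 18, 12]
Partition 3: pivot=12 at index 3 -> [1, 3, 8, 12, 18]


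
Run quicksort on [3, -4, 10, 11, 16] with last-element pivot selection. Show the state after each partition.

Partition 1: pivot=16 at index 4 -> [3, -4, 10, 11, 16]
Partition 2: pivot=11 at index 3 -> [3, -4, 10, 11, 16]
Partition 3: pivot=10 at index 2 -> [3, -4, 10, 11, 16]
Partition 4: pivot=-4 at index 0 -> [-4, 3, 10, 11, 16]


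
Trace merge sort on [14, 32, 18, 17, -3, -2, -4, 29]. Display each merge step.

Divide and conquer:
  Merge [14] + [32] -> [14, 32]
  Merge [18] + [17] -> [17, 18]
  Merge [14, 32] + [17, 18] -> [14, 17, 18, 32]
  Merge [-3] + [-2] -> [-3, -2]
  Merge [-4] + [29] -> [-4, 29]
  Merge [-3, -2] + [-4, 29] -> [-4, -3, -2, 29]
  Merge [14, 17, 18, 32] + [-4, -3, -2, 29] -> [-4, -3, -2, 14, 17, 18, 29, 32]


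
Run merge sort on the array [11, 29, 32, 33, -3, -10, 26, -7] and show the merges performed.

Divide and conquer:
  Merge [11] + [29] -> [11, 29]
  Merge [32] + [33] -> [32, 33]
  Merge [11, 29] + [32, 33] -> [11, 29, 32, 33]
  Merge [-3] + [-10] -> [-10, -3]
  Merge [26] + [-7] -> [-7, 26]
  Merge [-10, -3] + [-7, 26] -> [-10, -7, -3, 26]
  Merge [11, 29, 32, 33] + [-10, -7, -3, 26] -> [-10, -7, -3, 11, 26, 29, 32, 33]


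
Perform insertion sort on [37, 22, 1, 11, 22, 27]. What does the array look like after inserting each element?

First element 37 is already 'sorted'
Insert 22: shifted 1 elements -> [22, 37, 1, 11, 22, 27]
Insert 1: shifted 2 elements -> [1, 22, 37, 11, 22, 27]
Insert 11: shifted 2 elements -> [1, 11, 22, 37, 22, 27]
Insert 22: shifted 1 elements -> [1, 11, 22, 22, 37, 27]
Insert 27: shifted 1 elements -> [1, 11, 22, 22, 27, 37]


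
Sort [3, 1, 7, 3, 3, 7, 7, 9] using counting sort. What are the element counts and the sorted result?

Count array: [0, 1, 0, 3, 0, 0, 0, 3, 0, 1]
(count[i] = number of elements equal to i)
Cumulative count: [0, 1, 1, 4, 4, 4, 4, 7, 7, 8]
Sorted: [1, 3, 3, 3, 7, 7, 7, 9]


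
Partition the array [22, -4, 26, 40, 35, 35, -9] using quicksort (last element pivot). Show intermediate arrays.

Partition 1: pivot=-9 at index 0 -> [-9, -4, 26, 40, 35, 35, 22]
Partition 2: pivot=22 at index 2 -> [-9, -4, 22, 40, 35, 35, 26]
Partition 3: pivot=26 at index 3 -> [-9, -4, 22, 26, 35, 35, 40]
Partition 4: pivot=40 at index 6 -> [-9, -4, 22, 26, 35, 35, 40]
Partition 5: pivot=35 at index 5 -> [-9, -4, 22, 26, 35, 35, 40]


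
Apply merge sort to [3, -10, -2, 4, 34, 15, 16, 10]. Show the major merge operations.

Divide and conquer:
  Merge [3] + [-10] -> [-10, 3]
  Merge [-2] + [4] -> [-2, 4]
  Merge [-10, 3] + [-2, 4] -> [-10, -2, 3, 4]
  Merge [34] + [15] -> [15, 34]
  Merge [16] + [10] -> [10, 16]
  Merge [15, 34] + [10, 16] -> [10, 15, 16, 34]
  Merge [-10, -2, 3, 4] + [10, 15, 16, 34] -> [-10, -2, 3, 4, 10, 15, 16, 34]


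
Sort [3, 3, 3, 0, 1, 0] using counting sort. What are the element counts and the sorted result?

Count array: [2, 1, 0, 3]
(count[i] = number of elements equal to i)
Cumulative count: [2, 3, 3, 6]
Sorted: [0, 0, 1, 3, 3, 3]


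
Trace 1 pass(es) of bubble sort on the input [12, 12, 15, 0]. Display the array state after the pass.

After pass 1: [12, 12, 0, 15] (1 swaps)
Total swaps: 1


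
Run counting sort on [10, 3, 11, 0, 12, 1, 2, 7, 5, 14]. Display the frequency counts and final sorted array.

Count array: [1, 1, 1, 1, 0, 1, 0, 1, 0, 0, 1, 1, 1, 0, 1]
(count[i] = number of elements equal to i)
Cumulative count: [1, 2, 3, 4, 4, 5, 5, 6, 6, 6, 7, 8, 9, 9, 10]
Sorted: [0, 1, 2, 3, 5, 7, 10, 11, 12, 14]


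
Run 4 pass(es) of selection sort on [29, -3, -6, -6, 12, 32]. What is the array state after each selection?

Pass 1: Select minimum -6 at index 2, swap -> [-6, -3, 29, -6, 12, 32]
Pass 2: Select minimum -6 at index 3, swap -> [-6, -6, 29, -3, 12, 32]
Pass 3: Select minimum -3 at index 3, swap -> [-6, -6, -3, 29, 12, 32]
Pass 4: Select minimum 12 at index 4, swap -> [-6, -6, -3, 12, 29, 32]


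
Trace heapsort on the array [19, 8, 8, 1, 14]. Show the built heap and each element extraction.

Build heap: [19, 14, 8, 1, 8]
Extract 19: [14, 8, 8, 1, 19]
Extract 14: [8, 1, 8, 14, 19]
Extract 8: [8, 1, 8, 14, 19]
Extract 8: [1, 8, 8, 14, 19]


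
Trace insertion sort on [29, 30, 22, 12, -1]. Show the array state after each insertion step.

First element 29 is already 'sorted'
Insert 30: shifted 0 elements -> [29, 30, 22, 12, -1]
Insert 22: shifted 2 elements -> [22, 29, 30, 12, -1]
Insert 12: shifted 3 elements -> [12, 22, 29, 30, -1]
Insert -1: shifted 4 elements -> [-1, 12, 22, 29, 30]


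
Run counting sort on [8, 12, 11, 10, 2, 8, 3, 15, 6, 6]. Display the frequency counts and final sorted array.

Count array: [0, 0, 1, 1, 0, 0, 2, 0, 2, 0, 1, 1, 1, 0, 0, 1]
(count[i] = number of elements equal to i)
Cumulative count: [0, 0, 1, 2, 2, 2, 4, 4, 6, 6, 7, 8, 9, 9, 9, 10]
Sorted: [2, 3, 6, 6, 8, 8, 10, 11, 12, 15]


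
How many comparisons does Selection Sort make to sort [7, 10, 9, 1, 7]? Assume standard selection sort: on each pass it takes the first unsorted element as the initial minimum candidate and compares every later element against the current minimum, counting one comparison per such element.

Pass 1: scan indices 1..4 for the minimum = 4 comparison(s); min is 1, place at index 0 -> [1, 10, 9, 7, 7]
Pass 2: scan indices 2..4 for the minimum = 3 comparison(s); min is 7, place at index 1 -> [1, 7, 9, 10, 7]
Pass 3: scan indices 3..4 for the minimum = 2 comparison(s); min is 7, place at index 2 -> [1, 7, 7, 10, 9]
Pass 4: scan indices 4..4 for the minimum = 1 comparison(s); min is 9, place at index 3 -> [1, 7, 7, 9, 10]
Selection sort always scans the whole unsorted suffix, so the count is (n-1) + (n-2) + ... + 1 = n(n-1)/2 = 5*4/2 = 10 regardless of the input order.
Total comparisons: 4 + 3 + 2 + 1 = 10


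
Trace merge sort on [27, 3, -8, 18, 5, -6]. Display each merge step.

Divide and conquer:
  Merge [3] + [-8] -> [-8, 3]
  Merge [27] + [-8, 3] -> [-8, 3, 27]
  Merge [5] + [-6] -> [-6, 5]
  Merge [18] + [-6, 5] -> [-6, 5, 18]
  Merge [-8, 3, 27] + [-6, 5, 18] -> [-8, -6, 3, 5, 18, 27]


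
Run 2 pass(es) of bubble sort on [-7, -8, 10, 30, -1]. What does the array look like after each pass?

After pass 1: [-8, -7, 10, -1, 30] (2 swaps)
After pass 2: [-8, -7, -1, 10, 30] (1 swaps)
Total swaps: 3


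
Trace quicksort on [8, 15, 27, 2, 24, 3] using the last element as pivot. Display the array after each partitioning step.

Partition 1: pivot=3 at index 1 -> [2, 3, 27, 8, 24, 15]
Partition 2: pivot=15 at index 3 -> [2, 3, 8, 15, 24, 27]
Partition 3: pivot=27 at index 5 -> [2, 3, 8, 15, 24, 27]


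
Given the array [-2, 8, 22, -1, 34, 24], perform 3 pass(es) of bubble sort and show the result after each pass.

After pass 1: [-2, 8, -1, 22, 24, 34] (2 swaps)
After pass 2: [-2, -1, 8, 22, 24, 34] (1 swaps)
After pass 3: [-2, -1, 8, 22, 24, 34] (0 swaps)
Total swaps: 3


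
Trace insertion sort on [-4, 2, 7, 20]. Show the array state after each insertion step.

First element -4 is already 'sorted'
Insert 2: shifted 0 elements -> [-4, 2, 7, 20]
Insert 7: shifted 0 elements -> [-4, 2, 7, 20]
Insert 20: shifted 0 elements -> [-4, 2, 7, 20]


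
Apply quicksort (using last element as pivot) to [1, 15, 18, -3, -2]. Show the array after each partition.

Partition 1: pivot=-2 at index 1 -> [-3, -2, 18, 1, 15]
Partition 2: pivot=15 at index 3 -> [-3, -2, 1, 15, 18]


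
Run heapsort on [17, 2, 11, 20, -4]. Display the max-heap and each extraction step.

Build heap: [20, 17, 11, 2, -4]
Extract 20: [17, 2, 11, -4, 20]
Extract 17: [11, 2, -4, 17, 20]
Extract 11: [2, -4, 11, 17, 20]
Extract 2: [-4, 2, 11, 17, 20]
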